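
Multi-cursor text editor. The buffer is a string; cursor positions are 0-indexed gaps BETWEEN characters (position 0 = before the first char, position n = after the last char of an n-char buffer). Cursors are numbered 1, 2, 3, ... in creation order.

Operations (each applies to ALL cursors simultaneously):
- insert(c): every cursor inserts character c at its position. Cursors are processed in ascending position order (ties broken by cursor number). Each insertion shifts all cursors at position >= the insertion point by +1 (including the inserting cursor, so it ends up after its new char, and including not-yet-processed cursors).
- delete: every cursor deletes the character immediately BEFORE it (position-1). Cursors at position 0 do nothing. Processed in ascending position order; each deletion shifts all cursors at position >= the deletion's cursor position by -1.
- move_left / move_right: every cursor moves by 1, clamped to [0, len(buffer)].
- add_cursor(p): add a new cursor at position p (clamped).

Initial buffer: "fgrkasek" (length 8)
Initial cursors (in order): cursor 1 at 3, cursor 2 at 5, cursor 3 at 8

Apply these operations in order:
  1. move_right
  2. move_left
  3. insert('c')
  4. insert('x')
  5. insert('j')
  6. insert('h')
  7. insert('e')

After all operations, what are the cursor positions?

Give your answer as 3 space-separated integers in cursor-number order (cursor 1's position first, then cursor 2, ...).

Answer: 8 15 22

Derivation:
After op 1 (move_right): buffer="fgrkasek" (len 8), cursors c1@4 c2@6 c3@8, authorship ........
After op 2 (move_left): buffer="fgrkasek" (len 8), cursors c1@3 c2@5 c3@7, authorship ........
After op 3 (insert('c')): buffer="fgrckacseck" (len 11), cursors c1@4 c2@7 c3@10, authorship ...1..2..3.
After op 4 (insert('x')): buffer="fgrcxkacxsecxk" (len 14), cursors c1@5 c2@9 c3@13, authorship ...11..22..33.
After op 5 (insert('j')): buffer="fgrcxjkacxjsecxjk" (len 17), cursors c1@6 c2@11 c3@16, authorship ...111..222..333.
After op 6 (insert('h')): buffer="fgrcxjhkacxjhsecxjhk" (len 20), cursors c1@7 c2@13 c3@19, authorship ...1111..2222..3333.
After op 7 (insert('e')): buffer="fgrcxjhekacxjhesecxjhek" (len 23), cursors c1@8 c2@15 c3@22, authorship ...11111..22222..33333.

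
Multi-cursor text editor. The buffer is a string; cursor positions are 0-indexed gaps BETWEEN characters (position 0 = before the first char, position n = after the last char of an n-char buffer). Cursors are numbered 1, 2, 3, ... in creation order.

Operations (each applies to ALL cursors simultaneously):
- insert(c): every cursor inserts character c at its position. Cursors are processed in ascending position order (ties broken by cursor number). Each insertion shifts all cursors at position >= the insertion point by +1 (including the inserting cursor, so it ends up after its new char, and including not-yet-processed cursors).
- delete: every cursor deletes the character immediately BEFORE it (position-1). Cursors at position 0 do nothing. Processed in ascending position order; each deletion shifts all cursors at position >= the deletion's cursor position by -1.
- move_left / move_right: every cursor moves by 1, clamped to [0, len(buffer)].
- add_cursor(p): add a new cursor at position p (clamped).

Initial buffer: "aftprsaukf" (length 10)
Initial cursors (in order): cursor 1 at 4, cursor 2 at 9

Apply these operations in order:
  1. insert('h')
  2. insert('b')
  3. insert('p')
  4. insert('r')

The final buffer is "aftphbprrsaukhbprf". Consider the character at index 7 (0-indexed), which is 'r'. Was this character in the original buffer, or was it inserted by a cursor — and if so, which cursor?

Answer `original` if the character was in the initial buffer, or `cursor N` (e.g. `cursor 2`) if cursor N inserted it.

After op 1 (insert('h')): buffer="aftphrsaukhf" (len 12), cursors c1@5 c2@11, authorship ....1.....2.
After op 2 (insert('b')): buffer="aftphbrsaukhbf" (len 14), cursors c1@6 c2@13, authorship ....11.....22.
After op 3 (insert('p')): buffer="aftphbprsaukhbpf" (len 16), cursors c1@7 c2@15, authorship ....111.....222.
After op 4 (insert('r')): buffer="aftphbprrsaukhbprf" (len 18), cursors c1@8 c2@17, authorship ....1111.....2222.
Authorship (.=original, N=cursor N): . . . . 1 1 1 1 . . . . . 2 2 2 2 .
Index 7: author = 1

Answer: cursor 1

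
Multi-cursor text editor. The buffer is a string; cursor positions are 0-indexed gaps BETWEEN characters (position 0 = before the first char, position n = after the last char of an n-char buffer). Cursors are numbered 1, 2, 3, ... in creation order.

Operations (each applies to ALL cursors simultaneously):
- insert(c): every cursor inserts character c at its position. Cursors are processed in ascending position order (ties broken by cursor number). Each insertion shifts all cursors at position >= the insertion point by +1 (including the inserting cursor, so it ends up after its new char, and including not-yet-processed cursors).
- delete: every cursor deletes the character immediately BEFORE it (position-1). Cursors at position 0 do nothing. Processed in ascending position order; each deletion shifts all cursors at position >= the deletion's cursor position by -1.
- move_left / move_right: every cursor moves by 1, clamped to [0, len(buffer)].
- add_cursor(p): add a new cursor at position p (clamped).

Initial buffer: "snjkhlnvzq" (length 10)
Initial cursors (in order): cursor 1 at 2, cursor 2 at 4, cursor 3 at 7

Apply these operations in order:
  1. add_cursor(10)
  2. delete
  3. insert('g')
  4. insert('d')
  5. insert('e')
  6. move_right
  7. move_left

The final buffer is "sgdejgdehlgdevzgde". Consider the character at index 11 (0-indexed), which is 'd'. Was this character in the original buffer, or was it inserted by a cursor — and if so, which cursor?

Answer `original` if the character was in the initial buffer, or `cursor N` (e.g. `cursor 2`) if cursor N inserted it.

After op 1 (add_cursor(10)): buffer="snjkhlnvzq" (len 10), cursors c1@2 c2@4 c3@7 c4@10, authorship ..........
After op 2 (delete): buffer="sjhlvz" (len 6), cursors c1@1 c2@2 c3@4 c4@6, authorship ......
After op 3 (insert('g')): buffer="sgjghlgvzg" (len 10), cursors c1@2 c2@4 c3@7 c4@10, authorship .1.2..3..4
After op 4 (insert('d')): buffer="sgdjgdhlgdvzgd" (len 14), cursors c1@3 c2@6 c3@10 c4@14, authorship .11.22..33..44
After op 5 (insert('e')): buffer="sgdejgdehlgdevzgde" (len 18), cursors c1@4 c2@8 c3@13 c4@18, authorship .111.222..333..444
After op 6 (move_right): buffer="sgdejgdehlgdevzgde" (len 18), cursors c1@5 c2@9 c3@14 c4@18, authorship .111.222..333..444
After op 7 (move_left): buffer="sgdejgdehlgdevzgde" (len 18), cursors c1@4 c2@8 c3@13 c4@17, authorship .111.222..333..444
Authorship (.=original, N=cursor N): . 1 1 1 . 2 2 2 . . 3 3 3 . . 4 4 4
Index 11: author = 3

Answer: cursor 3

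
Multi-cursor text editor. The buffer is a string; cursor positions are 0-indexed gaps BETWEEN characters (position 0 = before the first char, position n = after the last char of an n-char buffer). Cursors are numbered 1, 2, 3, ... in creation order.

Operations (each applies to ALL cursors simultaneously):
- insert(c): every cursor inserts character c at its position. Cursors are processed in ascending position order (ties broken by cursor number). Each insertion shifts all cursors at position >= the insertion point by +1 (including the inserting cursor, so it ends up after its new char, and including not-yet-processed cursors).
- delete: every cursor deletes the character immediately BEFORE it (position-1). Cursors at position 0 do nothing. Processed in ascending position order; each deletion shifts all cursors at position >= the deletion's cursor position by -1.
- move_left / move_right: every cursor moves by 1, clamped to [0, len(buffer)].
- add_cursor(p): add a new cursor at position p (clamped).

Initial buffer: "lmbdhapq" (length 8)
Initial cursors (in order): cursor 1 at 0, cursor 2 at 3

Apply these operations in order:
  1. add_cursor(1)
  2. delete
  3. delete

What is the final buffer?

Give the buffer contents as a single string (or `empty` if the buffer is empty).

After op 1 (add_cursor(1)): buffer="lmbdhapq" (len 8), cursors c1@0 c3@1 c2@3, authorship ........
After op 2 (delete): buffer="mdhapq" (len 6), cursors c1@0 c3@0 c2@1, authorship ......
After op 3 (delete): buffer="dhapq" (len 5), cursors c1@0 c2@0 c3@0, authorship .....

Answer: dhapq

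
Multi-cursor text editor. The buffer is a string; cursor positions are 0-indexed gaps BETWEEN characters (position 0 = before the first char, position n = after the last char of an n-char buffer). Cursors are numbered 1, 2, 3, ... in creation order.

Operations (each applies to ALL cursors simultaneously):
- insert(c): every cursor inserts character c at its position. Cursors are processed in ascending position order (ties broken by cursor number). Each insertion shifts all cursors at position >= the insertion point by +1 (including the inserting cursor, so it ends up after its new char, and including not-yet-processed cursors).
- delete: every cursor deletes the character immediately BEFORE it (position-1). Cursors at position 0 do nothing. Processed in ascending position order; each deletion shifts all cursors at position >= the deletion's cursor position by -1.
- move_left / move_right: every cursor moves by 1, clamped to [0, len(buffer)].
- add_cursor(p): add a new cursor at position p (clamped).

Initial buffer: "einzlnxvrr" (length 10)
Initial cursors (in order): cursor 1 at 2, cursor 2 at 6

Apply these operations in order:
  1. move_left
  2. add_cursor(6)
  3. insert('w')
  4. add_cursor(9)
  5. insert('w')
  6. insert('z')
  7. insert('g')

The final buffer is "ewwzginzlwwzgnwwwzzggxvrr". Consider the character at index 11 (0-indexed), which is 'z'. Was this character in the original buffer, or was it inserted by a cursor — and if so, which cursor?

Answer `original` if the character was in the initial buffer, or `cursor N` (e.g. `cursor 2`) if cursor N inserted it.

After op 1 (move_left): buffer="einzlnxvrr" (len 10), cursors c1@1 c2@5, authorship ..........
After op 2 (add_cursor(6)): buffer="einzlnxvrr" (len 10), cursors c1@1 c2@5 c3@6, authorship ..........
After op 3 (insert('w')): buffer="ewinzlwnwxvrr" (len 13), cursors c1@2 c2@7 c3@9, authorship .1....2.3....
After op 4 (add_cursor(9)): buffer="ewinzlwnwxvrr" (len 13), cursors c1@2 c2@7 c3@9 c4@9, authorship .1....2.3....
After op 5 (insert('w')): buffer="ewwinzlwwnwwwxvrr" (len 17), cursors c1@3 c2@9 c3@13 c4@13, authorship .11....22.334....
After op 6 (insert('z')): buffer="ewwzinzlwwznwwwzzxvrr" (len 21), cursors c1@4 c2@11 c3@17 c4@17, authorship .111....222.33434....
After op 7 (insert('g')): buffer="ewwzginzlwwzgnwwwzzggxvrr" (len 25), cursors c1@5 c2@13 c3@21 c4@21, authorship .1111....2222.3343434....
Authorship (.=original, N=cursor N): . 1 1 1 1 . . . . 2 2 2 2 . 3 3 4 3 4 3 4 . . . .
Index 11: author = 2

Answer: cursor 2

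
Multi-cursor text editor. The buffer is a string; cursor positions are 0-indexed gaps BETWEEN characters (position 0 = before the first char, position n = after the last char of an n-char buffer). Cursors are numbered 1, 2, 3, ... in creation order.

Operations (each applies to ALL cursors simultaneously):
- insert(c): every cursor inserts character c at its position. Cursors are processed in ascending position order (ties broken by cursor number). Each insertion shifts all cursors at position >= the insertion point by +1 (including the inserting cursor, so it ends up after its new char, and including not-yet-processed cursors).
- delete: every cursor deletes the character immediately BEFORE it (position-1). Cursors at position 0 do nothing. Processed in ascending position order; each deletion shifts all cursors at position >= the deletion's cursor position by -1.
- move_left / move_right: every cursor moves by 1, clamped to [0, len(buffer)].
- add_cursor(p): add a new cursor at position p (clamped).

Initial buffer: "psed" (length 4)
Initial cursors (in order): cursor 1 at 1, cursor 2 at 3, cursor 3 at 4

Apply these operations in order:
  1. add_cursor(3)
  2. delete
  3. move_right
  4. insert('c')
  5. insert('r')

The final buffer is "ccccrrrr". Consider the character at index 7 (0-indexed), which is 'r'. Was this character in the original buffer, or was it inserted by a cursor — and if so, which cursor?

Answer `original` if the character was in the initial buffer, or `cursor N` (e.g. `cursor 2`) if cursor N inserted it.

Answer: cursor 4

Derivation:
After op 1 (add_cursor(3)): buffer="psed" (len 4), cursors c1@1 c2@3 c4@3 c3@4, authorship ....
After op 2 (delete): buffer="" (len 0), cursors c1@0 c2@0 c3@0 c4@0, authorship 
After op 3 (move_right): buffer="" (len 0), cursors c1@0 c2@0 c3@0 c4@0, authorship 
After op 4 (insert('c')): buffer="cccc" (len 4), cursors c1@4 c2@4 c3@4 c4@4, authorship 1234
After op 5 (insert('r')): buffer="ccccrrrr" (len 8), cursors c1@8 c2@8 c3@8 c4@8, authorship 12341234
Authorship (.=original, N=cursor N): 1 2 3 4 1 2 3 4
Index 7: author = 4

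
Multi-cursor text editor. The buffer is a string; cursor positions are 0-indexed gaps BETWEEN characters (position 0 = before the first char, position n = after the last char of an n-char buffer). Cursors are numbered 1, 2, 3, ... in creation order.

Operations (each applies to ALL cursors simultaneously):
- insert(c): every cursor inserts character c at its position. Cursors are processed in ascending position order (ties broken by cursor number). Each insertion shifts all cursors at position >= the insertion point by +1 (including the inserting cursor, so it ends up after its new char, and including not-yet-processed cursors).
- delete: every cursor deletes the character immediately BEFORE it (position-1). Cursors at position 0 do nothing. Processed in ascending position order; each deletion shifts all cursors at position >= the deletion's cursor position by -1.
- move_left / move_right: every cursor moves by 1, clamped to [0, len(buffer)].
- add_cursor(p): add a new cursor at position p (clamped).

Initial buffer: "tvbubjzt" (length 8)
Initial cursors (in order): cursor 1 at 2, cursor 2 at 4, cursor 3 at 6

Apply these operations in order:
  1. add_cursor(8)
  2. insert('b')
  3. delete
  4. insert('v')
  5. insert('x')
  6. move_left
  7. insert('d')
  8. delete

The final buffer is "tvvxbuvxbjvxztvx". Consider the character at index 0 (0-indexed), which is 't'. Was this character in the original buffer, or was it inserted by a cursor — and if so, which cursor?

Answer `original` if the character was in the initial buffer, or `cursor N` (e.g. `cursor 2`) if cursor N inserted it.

Answer: original

Derivation:
After op 1 (add_cursor(8)): buffer="tvbubjzt" (len 8), cursors c1@2 c2@4 c3@6 c4@8, authorship ........
After op 2 (insert('b')): buffer="tvbbubbjbztb" (len 12), cursors c1@3 c2@6 c3@9 c4@12, authorship ..1..2..3..4
After op 3 (delete): buffer="tvbubjzt" (len 8), cursors c1@2 c2@4 c3@6 c4@8, authorship ........
After op 4 (insert('v')): buffer="tvvbuvbjvztv" (len 12), cursors c1@3 c2@6 c3@9 c4@12, authorship ..1..2..3..4
After op 5 (insert('x')): buffer="tvvxbuvxbjvxztvx" (len 16), cursors c1@4 c2@8 c3@12 c4@16, authorship ..11..22..33..44
After op 6 (move_left): buffer="tvvxbuvxbjvxztvx" (len 16), cursors c1@3 c2@7 c3@11 c4@15, authorship ..11..22..33..44
After op 7 (insert('d')): buffer="tvvdxbuvdxbjvdxztvdx" (len 20), cursors c1@4 c2@9 c3@14 c4@19, authorship ..111..222..333..444
After op 8 (delete): buffer="tvvxbuvxbjvxztvx" (len 16), cursors c1@3 c2@7 c3@11 c4@15, authorship ..11..22..33..44
Authorship (.=original, N=cursor N): . . 1 1 . . 2 2 . . 3 3 . . 4 4
Index 0: author = original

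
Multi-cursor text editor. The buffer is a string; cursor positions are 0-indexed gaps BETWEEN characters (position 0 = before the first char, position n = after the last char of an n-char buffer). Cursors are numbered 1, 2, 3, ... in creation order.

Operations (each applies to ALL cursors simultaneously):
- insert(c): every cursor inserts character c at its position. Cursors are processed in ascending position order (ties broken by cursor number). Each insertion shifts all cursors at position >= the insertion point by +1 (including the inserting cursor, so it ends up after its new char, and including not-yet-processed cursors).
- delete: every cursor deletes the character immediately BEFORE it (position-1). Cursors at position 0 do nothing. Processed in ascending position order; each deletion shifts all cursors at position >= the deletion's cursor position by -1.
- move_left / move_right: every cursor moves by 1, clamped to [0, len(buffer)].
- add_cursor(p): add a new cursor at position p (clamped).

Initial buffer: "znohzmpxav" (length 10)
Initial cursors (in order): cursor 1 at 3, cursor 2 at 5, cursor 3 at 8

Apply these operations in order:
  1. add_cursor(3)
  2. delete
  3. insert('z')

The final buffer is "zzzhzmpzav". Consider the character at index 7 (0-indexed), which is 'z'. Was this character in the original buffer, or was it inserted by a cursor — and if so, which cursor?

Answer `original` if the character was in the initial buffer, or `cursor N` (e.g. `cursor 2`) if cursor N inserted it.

Answer: cursor 3

Derivation:
After op 1 (add_cursor(3)): buffer="znohzmpxav" (len 10), cursors c1@3 c4@3 c2@5 c3@8, authorship ..........
After op 2 (delete): buffer="zhmpav" (len 6), cursors c1@1 c4@1 c2@2 c3@4, authorship ......
After op 3 (insert('z')): buffer="zzzhzmpzav" (len 10), cursors c1@3 c4@3 c2@5 c3@8, authorship .14.2..3..
Authorship (.=original, N=cursor N): . 1 4 . 2 . . 3 . .
Index 7: author = 3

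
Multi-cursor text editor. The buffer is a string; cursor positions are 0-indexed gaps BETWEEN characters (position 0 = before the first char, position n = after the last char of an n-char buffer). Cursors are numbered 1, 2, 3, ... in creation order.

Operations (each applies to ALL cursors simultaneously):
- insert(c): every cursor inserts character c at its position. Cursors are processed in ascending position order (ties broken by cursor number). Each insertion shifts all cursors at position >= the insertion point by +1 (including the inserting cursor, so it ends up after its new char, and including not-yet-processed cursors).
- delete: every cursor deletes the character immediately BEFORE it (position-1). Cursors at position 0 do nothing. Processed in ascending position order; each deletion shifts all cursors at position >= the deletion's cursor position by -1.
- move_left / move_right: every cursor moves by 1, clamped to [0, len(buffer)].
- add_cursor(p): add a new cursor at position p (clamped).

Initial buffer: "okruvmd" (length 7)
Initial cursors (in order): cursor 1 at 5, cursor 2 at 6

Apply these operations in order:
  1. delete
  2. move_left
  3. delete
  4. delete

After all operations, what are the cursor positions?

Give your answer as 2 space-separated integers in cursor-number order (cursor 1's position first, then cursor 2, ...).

Answer: 0 0

Derivation:
After op 1 (delete): buffer="okrud" (len 5), cursors c1@4 c2@4, authorship .....
After op 2 (move_left): buffer="okrud" (len 5), cursors c1@3 c2@3, authorship .....
After op 3 (delete): buffer="oud" (len 3), cursors c1@1 c2@1, authorship ...
After op 4 (delete): buffer="ud" (len 2), cursors c1@0 c2@0, authorship ..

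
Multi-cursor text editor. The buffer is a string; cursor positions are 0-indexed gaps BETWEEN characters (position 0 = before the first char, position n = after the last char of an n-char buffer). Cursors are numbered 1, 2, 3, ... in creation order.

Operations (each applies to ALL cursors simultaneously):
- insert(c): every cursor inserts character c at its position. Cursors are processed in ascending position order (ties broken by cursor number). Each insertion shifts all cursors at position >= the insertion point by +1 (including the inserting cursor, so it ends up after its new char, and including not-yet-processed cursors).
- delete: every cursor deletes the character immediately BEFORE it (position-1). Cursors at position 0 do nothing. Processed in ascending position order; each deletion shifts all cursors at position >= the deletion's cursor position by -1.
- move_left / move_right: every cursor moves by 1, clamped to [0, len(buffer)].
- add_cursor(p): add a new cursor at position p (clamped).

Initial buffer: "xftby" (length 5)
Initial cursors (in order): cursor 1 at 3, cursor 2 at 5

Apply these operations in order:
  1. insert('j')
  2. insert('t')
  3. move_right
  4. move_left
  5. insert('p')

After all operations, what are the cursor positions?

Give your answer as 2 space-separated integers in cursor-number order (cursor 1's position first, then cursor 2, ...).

After op 1 (insert('j')): buffer="xftjbyj" (len 7), cursors c1@4 c2@7, authorship ...1..2
After op 2 (insert('t')): buffer="xftjtbyjt" (len 9), cursors c1@5 c2@9, authorship ...11..22
After op 3 (move_right): buffer="xftjtbyjt" (len 9), cursors c1@6 c2@9, authorship ...11..22
After op 4 (move_left): buffer="xftjtbyjt" (len 9), cursors c1@5 c2@8, authorship ...11..22
After op 5 (insert('p')): buffer="xftjtpbyjpt" (len 11), cursors c1@6 c2@10, authorship ...111..222

Answer: 6 10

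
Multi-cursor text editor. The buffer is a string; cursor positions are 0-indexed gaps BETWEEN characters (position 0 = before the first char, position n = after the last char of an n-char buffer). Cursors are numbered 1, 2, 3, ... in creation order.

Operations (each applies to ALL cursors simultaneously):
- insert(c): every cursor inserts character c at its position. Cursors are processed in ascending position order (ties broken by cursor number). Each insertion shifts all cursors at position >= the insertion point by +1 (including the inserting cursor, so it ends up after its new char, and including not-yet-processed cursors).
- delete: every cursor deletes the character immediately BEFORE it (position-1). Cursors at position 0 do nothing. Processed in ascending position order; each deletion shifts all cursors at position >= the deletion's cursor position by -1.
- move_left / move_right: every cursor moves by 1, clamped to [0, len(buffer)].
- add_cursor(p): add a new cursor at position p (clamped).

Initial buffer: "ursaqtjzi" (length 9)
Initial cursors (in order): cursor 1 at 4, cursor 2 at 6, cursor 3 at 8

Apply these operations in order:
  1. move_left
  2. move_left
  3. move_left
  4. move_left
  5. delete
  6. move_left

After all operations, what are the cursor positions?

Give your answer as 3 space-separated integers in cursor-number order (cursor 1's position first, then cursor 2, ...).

After op 1 (move_left): buffer="ursaqtjzi" (len 9), cursors c1@3 c2@5 c3@7, authorship .........
After op 2 (move_left): buffer="ursaqtjzi" (len 9), cursors c1@2 c2@4 c3@6, authorship .........
After op 3 (move_left): buffer="ursaqtjzi" (len 9), cursors c1@1 c2@3 c3@5, authorship .........
After op 4 (move_left): buffer="ursaqtjzi" (len 9), cursors c1@0 c2@2 c3@4, authorship .........
After op 5 (delete): buffer="usqtjzi" (len 7), cursors c1@0 c2@1 c3@2, authorship .......
After op 6 (move_left): buffer="usqtjzi" (len 7), cursors c1@0 c2@0 c3@1, authorship .......

Answer: 0 0 1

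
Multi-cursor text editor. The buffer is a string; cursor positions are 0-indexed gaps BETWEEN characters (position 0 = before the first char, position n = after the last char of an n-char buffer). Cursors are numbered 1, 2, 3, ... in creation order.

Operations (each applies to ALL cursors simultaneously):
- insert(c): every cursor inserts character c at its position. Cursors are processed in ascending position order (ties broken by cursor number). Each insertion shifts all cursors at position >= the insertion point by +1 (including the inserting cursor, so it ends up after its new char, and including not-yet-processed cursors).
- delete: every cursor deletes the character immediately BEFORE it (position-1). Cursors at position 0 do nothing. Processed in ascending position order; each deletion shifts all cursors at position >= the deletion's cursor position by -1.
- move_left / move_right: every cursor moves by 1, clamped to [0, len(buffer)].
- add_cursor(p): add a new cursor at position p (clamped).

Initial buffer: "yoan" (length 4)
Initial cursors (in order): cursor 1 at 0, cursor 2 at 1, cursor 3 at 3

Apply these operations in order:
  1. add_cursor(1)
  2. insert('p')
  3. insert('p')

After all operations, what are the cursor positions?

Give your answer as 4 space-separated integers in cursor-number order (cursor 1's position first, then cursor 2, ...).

Answer: 2 7 11 7

Derivation:
After op 1 (add_cursor(1)): buffer="yoan" (len 4), cursors c1@0 c2@1 c4@1 c3@3, authorship ....
After op 2 (insert('p')): buffer="pyppoapn" (len 8), cursors c1@1 c2@4 c4@4 c3@7, authorship 1.24..3.
After op 3 (insert('p')): buffer="ppyppppoappn" (len 12), cursors c1@2 c2@7 c4@7 c3@11, authorship 11.2424..33.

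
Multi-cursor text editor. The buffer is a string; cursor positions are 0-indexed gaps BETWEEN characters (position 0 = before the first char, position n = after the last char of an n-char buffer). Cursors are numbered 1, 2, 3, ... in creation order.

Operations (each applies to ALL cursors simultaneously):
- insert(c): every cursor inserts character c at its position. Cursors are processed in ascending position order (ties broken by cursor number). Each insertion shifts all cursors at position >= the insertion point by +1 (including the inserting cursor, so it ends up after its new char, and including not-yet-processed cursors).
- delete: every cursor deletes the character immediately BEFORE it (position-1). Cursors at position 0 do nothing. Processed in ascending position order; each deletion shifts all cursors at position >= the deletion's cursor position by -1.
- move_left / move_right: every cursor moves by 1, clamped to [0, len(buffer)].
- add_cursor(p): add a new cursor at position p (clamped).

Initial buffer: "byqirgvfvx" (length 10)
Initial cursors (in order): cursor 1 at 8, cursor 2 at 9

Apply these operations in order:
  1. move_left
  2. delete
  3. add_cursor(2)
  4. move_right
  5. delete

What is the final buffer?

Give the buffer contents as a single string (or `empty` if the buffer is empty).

Answer: byirx

Derivation:
After op 1 (move_left): buffer="byqirgvfvx" (len 10), cursors c1@7 c2@8, authorship ..........
After op 2 (delete): buffer="byqirgvx" (len 8), cursors c1@6 c2@6, authorship ........
After op 3 (add_cursor(2)): buffer="byqirgvx" (len 8), cursors c3@2 c1@6 c2@6, authorship ........
After op 4 (move_right): buffer="byqirgvx" (len 8), cursors c3@3 c1@7 c2@7, authorship ........
After op 5 (delete): buffer="byirx" (len 5), cursors c3@2 c1@4 c2@4, authorship .....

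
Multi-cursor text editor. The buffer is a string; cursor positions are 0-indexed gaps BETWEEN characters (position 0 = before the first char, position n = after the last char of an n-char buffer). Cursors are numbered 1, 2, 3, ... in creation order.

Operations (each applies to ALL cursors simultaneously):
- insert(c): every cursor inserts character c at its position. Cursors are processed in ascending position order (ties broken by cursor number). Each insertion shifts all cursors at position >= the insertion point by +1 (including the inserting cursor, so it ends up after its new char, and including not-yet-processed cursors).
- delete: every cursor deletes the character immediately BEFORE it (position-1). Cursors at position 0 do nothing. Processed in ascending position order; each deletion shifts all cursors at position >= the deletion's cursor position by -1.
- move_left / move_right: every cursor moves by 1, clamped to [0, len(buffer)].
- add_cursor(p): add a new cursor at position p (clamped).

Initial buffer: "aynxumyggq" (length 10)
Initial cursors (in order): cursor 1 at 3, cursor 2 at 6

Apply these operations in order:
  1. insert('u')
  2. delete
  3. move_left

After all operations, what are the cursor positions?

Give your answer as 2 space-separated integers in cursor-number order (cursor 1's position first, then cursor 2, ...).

Answer: 2 5

Derivation:
After op 1 (insert('u')): buffer="aynuxumuyggq" (len 12), cursors c1@4 c2@8, authorship ...1...2....
After op 2 (delete): buffer="aynxumyggq" (len 10), cursors c1@3 c2@6, authorship ..........
After op 3 (move_left): buffer="aynxumyggq" (len 10), cursors c1@2 c2@5, authorship ..........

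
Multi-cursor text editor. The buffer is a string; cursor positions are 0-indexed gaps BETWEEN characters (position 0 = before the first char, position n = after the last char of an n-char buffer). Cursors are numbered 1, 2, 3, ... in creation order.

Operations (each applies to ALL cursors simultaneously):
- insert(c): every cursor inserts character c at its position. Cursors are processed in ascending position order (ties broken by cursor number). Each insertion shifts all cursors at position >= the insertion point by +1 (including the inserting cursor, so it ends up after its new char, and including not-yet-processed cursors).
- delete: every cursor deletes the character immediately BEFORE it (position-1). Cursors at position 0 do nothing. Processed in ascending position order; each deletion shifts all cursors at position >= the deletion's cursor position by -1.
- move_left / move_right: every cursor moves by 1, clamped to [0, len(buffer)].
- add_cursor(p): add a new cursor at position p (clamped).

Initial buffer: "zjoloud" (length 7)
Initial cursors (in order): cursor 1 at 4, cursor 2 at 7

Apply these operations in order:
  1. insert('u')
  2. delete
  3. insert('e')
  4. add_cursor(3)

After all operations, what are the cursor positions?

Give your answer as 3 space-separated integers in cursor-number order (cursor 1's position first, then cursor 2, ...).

Answer: 5 9 3

Derivation:
After op 1 (insert('u')): buffer="zjoluoudu" (len 9), cursors c1@5 c2@9, authorship ....1...2
After op 2 (delete): buffer="zjoloud" (len 7), cursors c1@4 c2@7, authorship .......
After op 3 (insert('e')): buffer="zjoleoude" (len 9), cursors c1@5 c2@9, authorship ....1...2
After op 4 (add_cursor(3)): buffer="zjoleoude" (len 9), cursors c3@3 c1@5 c2@9, authorship ....1...2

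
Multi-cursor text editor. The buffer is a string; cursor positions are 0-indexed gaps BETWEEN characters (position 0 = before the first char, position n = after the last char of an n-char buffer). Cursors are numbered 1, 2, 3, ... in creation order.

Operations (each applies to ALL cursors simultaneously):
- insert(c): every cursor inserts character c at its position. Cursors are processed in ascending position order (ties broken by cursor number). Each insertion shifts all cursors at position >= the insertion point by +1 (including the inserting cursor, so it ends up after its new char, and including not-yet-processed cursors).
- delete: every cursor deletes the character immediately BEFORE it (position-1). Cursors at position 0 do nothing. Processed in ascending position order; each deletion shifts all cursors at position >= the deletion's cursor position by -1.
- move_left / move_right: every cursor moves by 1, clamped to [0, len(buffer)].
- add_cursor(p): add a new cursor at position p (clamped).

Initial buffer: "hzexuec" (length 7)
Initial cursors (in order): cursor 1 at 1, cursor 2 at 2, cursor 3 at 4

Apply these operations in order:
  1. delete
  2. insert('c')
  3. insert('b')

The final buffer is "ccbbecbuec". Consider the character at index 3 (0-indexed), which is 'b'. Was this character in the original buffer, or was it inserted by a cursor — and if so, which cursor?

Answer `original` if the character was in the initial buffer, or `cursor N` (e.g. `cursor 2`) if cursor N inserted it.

Answer: cursor 2

Derivation:
After op 1 (delete): buffer="euec" (len 4), cursors c1@0 c2@0 c3@1, authorship ....
After op 2 (insert('c')): buffer="ccecuec" (len 7), cursors c1@2 c2@2 c3@4, authorship 12.3...
After op 3 (insert('b')): buffer="ccbbecbuec" (len 10), cursors c1@4 c2@4 c3@7, authorship 1212.33...
Authorship (.=original, N=cursor N): 1 2 1 2 . 3 3 . . .
Index 3: author = 2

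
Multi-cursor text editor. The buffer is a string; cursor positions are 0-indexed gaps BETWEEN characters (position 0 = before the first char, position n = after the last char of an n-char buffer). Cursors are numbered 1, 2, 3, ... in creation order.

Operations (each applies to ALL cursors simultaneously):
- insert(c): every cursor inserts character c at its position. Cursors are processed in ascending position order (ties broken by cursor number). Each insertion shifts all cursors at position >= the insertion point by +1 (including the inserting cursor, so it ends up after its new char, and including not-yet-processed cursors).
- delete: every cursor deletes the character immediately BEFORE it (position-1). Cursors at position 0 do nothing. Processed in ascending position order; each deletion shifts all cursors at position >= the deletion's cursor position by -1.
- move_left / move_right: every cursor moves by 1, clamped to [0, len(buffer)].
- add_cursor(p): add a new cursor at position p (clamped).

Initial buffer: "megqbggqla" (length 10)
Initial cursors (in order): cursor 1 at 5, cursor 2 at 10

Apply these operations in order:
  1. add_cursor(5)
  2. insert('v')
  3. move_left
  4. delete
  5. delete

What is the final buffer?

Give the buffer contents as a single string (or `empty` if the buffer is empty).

Answer: mevggqv

Derivation:
After op 1 (add_cursor(5)): buffer="megqbggqla" (len 10), cursors c1@5 c3@5 c2@10, authorship ..........
After op 2 (insert('v')): buffer="megqbvvggqlav" (len 13), cursors c1@7 c3@7 c2@13, authorship .....13.....2
After op 3 (move_left): buffer="megqbvvggqlav" (len 13), cursors c1@6 c3@6 c2@12, authorship .....13.....2
After op 4 (delete): buffer="megqvggqlv" (len 10), cursors c1@4 c3@4 c2@9, authorship ....3....2
After op 5 (delete): buffer="mevggqv" (len 7), cursors c1@2 c3@2 c2@6, authorship ..3...2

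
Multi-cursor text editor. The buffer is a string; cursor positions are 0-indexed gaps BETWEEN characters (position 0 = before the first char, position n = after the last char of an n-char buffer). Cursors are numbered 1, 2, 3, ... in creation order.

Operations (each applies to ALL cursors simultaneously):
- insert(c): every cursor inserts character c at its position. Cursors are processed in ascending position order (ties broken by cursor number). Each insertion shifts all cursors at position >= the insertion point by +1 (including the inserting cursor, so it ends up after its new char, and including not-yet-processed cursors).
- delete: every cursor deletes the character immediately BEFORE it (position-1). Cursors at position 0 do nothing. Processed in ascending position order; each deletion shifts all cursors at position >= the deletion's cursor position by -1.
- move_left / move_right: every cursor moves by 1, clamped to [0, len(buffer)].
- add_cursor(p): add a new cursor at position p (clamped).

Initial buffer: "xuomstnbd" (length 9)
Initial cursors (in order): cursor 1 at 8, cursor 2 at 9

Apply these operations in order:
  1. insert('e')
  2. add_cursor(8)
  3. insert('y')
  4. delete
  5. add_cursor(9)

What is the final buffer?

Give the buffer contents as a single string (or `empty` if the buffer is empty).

Answer: xuomstnbede

Derivation:
After op 1 (insert('e')): buffer="xuomstnbede" (len 11), cursors c1@9 c2@11, authorship ........1.2
After op 2 (add_cursor(8)): buffer="xuomstnbede" (len 11), cursors c3@8 c1@9 c2@11, authorship ........1.2
After op 3 (insert('y')): buffer="xuomstnbyeydey" (len 14), cursors c3@9 c1@11 c2@14, authorship ........311.22
After op 4 (delete): buffer="xuomstnbede" (len 11), cursors c3@8 c1@9 c2@11, authorship ........1.2
After op 5 (add_cursor(9)): buffer="xuomstnbede" (len 11), cursors c3@8 c1@9 c4@9 c2@11, authorship ........1.2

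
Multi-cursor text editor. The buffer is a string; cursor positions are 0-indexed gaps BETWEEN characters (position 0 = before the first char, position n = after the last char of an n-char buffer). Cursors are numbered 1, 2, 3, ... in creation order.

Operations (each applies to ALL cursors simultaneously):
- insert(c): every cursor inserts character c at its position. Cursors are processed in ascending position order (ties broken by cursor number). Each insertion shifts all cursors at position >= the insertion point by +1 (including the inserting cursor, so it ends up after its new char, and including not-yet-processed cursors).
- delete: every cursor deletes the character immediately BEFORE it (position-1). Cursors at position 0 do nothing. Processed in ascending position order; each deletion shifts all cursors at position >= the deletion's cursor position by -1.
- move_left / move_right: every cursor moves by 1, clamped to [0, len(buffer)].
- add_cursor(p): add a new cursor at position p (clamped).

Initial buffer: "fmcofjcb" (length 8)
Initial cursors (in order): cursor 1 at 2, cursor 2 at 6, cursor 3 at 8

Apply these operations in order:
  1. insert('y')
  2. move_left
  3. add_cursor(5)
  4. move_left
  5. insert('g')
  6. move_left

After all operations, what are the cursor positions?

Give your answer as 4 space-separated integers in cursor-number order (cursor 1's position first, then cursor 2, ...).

Answer: 1 8 12 5

Derivation:
After op 1 (insert('y')): buffer="fmycofjycby" (len 11), cursors c1@3 c2@8 c3@11, authorship ..1....2..3
After op 2 (move_left): buffer="fmycofjycby" (len 11), cursors c1@2 c2@7 c3@10, authorship ..1....2..3
After op 3 (add_cursor(5)): buffer="fmycofjycby" (len 11), cursors c1@2 c4@5 c2@7 c3@10, authorship ..1....2..3
After op 4 (move_left): buffer="fmycofjycby" (len 11), cursors c1@1 c4@4 c2@6 c3@9, authorship ..1....2..3
After op 5 (insert('g')): buffer="fgmycgofgjycgby" (len 15), cursors c1@2 c4@6 c2@9 c3@13, authorship .1.1.4..2.2.3.3
After op 6 (move_left): buffer="fgmycgofgjycgby" (len 15), cursors c1@1 c4@5 c2@8 c3@12, authorship .1.1.4..2.2.3.3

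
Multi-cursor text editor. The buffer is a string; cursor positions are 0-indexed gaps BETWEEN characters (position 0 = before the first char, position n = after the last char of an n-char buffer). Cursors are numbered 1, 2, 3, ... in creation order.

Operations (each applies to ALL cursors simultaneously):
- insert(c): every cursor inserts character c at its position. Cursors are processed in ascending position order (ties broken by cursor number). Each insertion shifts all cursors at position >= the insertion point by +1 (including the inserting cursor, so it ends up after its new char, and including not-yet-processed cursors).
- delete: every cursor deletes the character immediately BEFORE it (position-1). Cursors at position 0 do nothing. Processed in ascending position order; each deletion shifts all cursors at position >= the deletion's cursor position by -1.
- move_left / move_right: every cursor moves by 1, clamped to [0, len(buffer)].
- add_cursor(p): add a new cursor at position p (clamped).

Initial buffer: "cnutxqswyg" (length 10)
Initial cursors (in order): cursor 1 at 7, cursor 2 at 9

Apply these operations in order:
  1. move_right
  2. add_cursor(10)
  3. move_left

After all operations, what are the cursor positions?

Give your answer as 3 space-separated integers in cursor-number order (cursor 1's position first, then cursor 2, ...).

Answer: 7 9 9

Derivation:
After op 1 (move_right): buffer="cnutxqswyg" (len 10), cursors c1@8 c2@10, authorship ..........
After op 2 (add_cursor(10)): buffer="cnutxqswyg" (len 10), cursors c1@8 c2@10 c3@10, authorship ..........
After op 3 (move_left): buffer="cnutxqswyg" (len 10), cursors c1@7 c2@9 c3@9, authorship ..........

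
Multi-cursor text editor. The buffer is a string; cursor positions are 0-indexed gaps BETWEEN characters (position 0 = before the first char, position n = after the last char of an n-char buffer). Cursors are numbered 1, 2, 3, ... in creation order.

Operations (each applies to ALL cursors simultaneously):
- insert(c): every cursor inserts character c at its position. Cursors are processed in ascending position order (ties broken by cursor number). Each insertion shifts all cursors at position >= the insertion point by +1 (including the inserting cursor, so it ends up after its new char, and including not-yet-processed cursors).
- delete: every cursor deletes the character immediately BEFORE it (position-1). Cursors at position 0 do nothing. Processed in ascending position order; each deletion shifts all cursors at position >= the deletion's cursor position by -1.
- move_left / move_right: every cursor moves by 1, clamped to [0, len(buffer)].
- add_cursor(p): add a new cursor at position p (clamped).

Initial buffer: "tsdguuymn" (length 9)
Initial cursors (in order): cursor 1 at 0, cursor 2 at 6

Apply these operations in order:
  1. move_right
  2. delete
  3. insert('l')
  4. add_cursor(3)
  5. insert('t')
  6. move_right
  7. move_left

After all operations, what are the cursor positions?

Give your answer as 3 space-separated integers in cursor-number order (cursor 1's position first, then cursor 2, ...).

After op 1 (move_right): buffer="tsdguuymn" (len 9), cursors c1@1 c2@7, authorship .........
After op 2 (delete): buffer="sdguumn" (len 7), cursors c1@0 c2@5, authorship .......
After op 3 (insert('l')): buffer="lsdguulmn" (len 9), cursors c1@1 c2@7, authorship 1.....2..
After op 4 (add_cursor(3)): buffer="lsdguulmn" (len 9), cursors c1@1 c3@3 c2@7, authorship 1.....2..
After op 5 (insert('t')): buffer="ltsdtguultmn" (len 12), cursors c1@2 c3@5 c2@10, authorship 11..3...22..
After op 6 (move_right): buffer="ltsdtguultmn" (len 12), cursors c1@3 c3@6 c2@11, authorship 11..3...22..
After op 7 (move_left): buffer="ltsdtguultmn" (len 12), cursors c1@2 c3@5 c2@10, authorship 11..3...22..

Answer: 2 10 5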